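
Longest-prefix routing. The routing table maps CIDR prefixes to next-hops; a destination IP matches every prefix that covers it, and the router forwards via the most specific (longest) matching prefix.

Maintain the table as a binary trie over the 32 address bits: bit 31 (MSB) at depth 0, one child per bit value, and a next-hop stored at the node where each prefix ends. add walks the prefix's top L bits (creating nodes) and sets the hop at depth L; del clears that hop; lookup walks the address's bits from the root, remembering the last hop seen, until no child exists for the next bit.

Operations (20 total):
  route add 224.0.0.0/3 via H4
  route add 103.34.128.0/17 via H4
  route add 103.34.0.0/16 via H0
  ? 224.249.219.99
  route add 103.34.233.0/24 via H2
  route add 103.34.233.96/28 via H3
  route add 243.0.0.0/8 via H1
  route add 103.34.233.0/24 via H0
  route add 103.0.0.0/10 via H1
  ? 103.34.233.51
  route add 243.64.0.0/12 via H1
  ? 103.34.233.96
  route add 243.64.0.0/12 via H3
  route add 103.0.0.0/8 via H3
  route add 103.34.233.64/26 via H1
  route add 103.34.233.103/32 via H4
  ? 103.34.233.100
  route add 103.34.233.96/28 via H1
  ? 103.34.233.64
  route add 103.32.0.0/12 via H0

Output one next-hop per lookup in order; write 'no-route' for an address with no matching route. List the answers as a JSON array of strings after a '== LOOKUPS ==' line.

Apply in order:
  + 224.0.0.0/3 (H4) depth=3
  + 103.34.128.0/17 (H4) depth=17
  + 103.34.0.0/16 (H0) depth=16
  lookup 224.249.219.99: bits 111 walk d0:-→d1:-→d2:-→d3:H4 -> H4
  + 103.34.233.0/24 (H2) depth=24
  + 103.34.233.96/28 (H3) depth=28
  + 243.0.0.0/8 (H1) depth=8
  + 103.34.233.0/24 (H0) depth=24
  + 103.0.0.0/10 (H1) depth=10
  lookup 103.34.233.51: bits 0110011100100010111010010 walk d0:-→d1:-→d2:-→d3:-→d4:-→d5:-→d6:-→d7:-→d8:-→d9:-→d10:H1→d11:-→d12:-→d13:-→d14:-→d15:-→d16:H0→d17:H4→d18:-→d19:-→d20:-→d21:-→d22:-→d23:-→d24:H0→d25:- -> H0
  + 243.64.0.0/12 (H1) depth=12
  lookup 103.34.233.96: bits 0110011100100010111010010110 walk d0:-→d1:-→d2:-→d3:-→d4:-→d5:-→d6:-→d7:-→d8:-→d9:-→d10:H1→d11:-→d12:-→d13:-→d14:-→d15:-→d16:H0→d17:H4→d18:-→d19:-→d20:-→d21:-→d22:-→d23:-→d24:H0→d25:-→d26:-→d27:-→d28:H3 -> H3
  + 243.64.0.0/12 (H3) depth=12
  + 103.0.0.0/8 (H3) depth=8
  + 103.34.233.64/26 (H1) depth=26
  + 103.34.233.103/32 (H4) depth=32
  lookup 103.34.233.100: bits 011001110010001011101001011001 walk d0:-→d1:-→d2:-→d3:-→d4:-→d5:-→d6:-→d7:-→d8:H3→d9:-→d10:H1→d11:-→d12:-→d13:-→d14:-→d15:-→d16:H0→d17:H4→d18:-→d19:-→d20:-→d21:-→d22:-→d23:-→d24:H0→d25:-→d26:H1→d27:-→d28:H3→d29:-→d30:- -> H3
  + 103.34.233.96/28 (H1) depth=28
  lookup 103.34.233.64: bits 01100111001000101110100101 walk d0:-→d1:-→d2:-→d3:-→d4:-→d5:-→d6:-→d7:-→d8:H3→d9:-→d10:H1→d11:-→d12:-→d13:-→d14:-→d15:-→d16:H0→d17:H4→d18:-→d19:-→d20:-→d21:-→d22:-→d23:-→d24:H0→d25:-→d26:H1 -> H1
  + 103.32.0.0/12 (H0) depth=12

== LOOKUPS ==
["H4","H0","H3","H3","H1"]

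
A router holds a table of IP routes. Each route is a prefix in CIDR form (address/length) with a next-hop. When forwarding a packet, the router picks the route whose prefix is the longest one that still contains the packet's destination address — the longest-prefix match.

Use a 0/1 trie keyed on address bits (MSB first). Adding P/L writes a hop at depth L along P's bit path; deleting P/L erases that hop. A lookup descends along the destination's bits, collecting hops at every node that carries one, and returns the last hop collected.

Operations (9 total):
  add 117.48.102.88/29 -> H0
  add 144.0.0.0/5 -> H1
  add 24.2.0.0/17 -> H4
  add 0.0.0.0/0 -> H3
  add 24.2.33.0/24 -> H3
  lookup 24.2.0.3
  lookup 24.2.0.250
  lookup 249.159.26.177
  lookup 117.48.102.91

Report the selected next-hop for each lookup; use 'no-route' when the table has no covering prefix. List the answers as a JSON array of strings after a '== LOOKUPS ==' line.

Process each operation:
  + 117.48.102.88/29 (H0) depth=29
  + 144.0.0.0/5 (H1) depth=5
  + 24.2.0.0/17 (H4) depth=17
  + 0.0.0.0/0 (H3) depth=0
  + 24.2.33.0/24 (H3) depth=24
  lookup 24.2.0.3: bits 000110000000001000 walk d0:H3→d1:-→d2:-→d3:-→d4:-→d5:-→d6:-→d7:-→d8:-→d9:-→d10:-→d11:-→d12:-→d13:-→d14:-→d15:-→d16:-→d17:H4→d18:- -> H4
  lookup 24.2.0.250: bits 000110000000001000 walk d0:H3→d1:-→d2:-→d3:-→d4:-→d5:-→d6:-→d7:-→d8:-→d9:-→d10:-→d11:-→d12:-→d13:-→d14:-→d15:-→d16:-→d17:H4→d18:- -> H4
  lookup 249.159.26.177: bits 1 walk d0:H3→d1:- -> H3
  lookup 117.48.102.91: bits 01110101001100000110011001011 walk d0:H3→d1:-→d2:-→d3:-→d4:-→d5:-→d6:-→d7:-→d8:-→d9:-→d10:-→d11:-→d12:-→d13:-→d14:-→d15:-→d16:-→d17:-→d18:-→d19:-→d20:-→d21:-→d22:-→d23:-→d24:-→d25:-→d26:-→d27:-→d28:-→d29:H0 -> H0

== LOOKUPS ==
["H4","H4","H3","H0"]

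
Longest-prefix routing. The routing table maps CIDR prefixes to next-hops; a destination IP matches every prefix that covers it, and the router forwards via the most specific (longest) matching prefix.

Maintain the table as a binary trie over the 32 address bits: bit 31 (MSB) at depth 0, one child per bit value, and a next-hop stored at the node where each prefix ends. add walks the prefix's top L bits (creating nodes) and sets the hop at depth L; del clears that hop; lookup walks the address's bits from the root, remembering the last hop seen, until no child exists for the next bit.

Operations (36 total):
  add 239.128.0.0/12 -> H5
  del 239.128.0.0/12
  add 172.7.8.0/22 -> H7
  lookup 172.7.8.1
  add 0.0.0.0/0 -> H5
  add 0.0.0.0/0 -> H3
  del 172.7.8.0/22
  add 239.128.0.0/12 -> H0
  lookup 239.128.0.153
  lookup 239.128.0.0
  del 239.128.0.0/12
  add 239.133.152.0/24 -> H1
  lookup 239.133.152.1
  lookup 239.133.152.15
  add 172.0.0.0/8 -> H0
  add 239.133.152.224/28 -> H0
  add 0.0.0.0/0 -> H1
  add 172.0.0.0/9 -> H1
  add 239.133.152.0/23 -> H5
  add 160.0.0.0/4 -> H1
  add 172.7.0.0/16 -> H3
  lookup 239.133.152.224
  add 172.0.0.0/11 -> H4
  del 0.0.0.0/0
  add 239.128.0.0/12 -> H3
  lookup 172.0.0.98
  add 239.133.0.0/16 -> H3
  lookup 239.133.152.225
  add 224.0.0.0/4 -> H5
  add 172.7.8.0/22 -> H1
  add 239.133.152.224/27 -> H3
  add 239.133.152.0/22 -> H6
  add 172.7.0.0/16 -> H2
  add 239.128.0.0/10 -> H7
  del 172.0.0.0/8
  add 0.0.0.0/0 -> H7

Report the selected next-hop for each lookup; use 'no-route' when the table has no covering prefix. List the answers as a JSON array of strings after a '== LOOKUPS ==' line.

Apply in order:
  + 239.128.0.0/12 (H5) depth=12
  - 239.128.0.0/12 clear@12
  + 172.7.8.0/22 (H7) depth=22
  lookup 172.7.8.1: bits 1010110000000111000010 walk d0:-→d1:-→d2:-→d3:-→d4:-→d5:-→d6:-→d7:-→d8:-→d9:-→d10:-→d11:-→d12:-→d13:-→d14:-→d15:-→d16:-→d17:-→d18:-→d19:-→d20:-→d21:-→d22:H7 -> H7
  + 0.0.0.0/0 (H5) depth=0
  + 0.0.0.0/0 (H3) depth=0
  - 172.7.8.0/22 clear@22
  + 239.128.0.0/12 (H0) depth=12
  lookup 239.128.0.153: bits 111011111000 walk d0:H3→d1:-→d2:-→d3:-→d4:-→d5:-→d6:-→d7:-→d8:-→d9:-→d10:-→d11:-→d12:H0 -> H0
  lookup 239.128.0.0: bits 111011111000 walk d0:H3→d1:-→d2:-→d3:-→d4:-→d5:-→d6:-→d7:-→d8:-→d9:-→d10:-→d11:-→d12:H0 -> H0
  - 239.128.0.0/12 clear@12
  + 239.133.152.0/24 (H1) depth=24
  lookup 239.133.152.1: bits 111011111000010110011000 walk d0:H3→d1:-→d2:-→d3:-→d4:-→d5:-→d6:-→d7:-→d8:-→d9:-→d10:-→d11:-→d12:-→d13:-→d14:-→d15:-→d16:-→d17:-→d18:-→d19:-→d20:-→d21:-→d22:-→d23:-→d24:H1 -> H1
  lookup 239.133.152.15: bits 111011111000010110011000 walk d0:H3→d1:-→d2:-→d3:-→d4:-→d5:-→d6:-→d7:-→d8:-→d9:-→d10:-→d11:-→d12:-→d13:-→d14:-→d15:-→d16:-→d17:-→d18:-→d19:-→d20:-→d21:-→d22:-→d23:-→d24:H1 -> H1
  + 172.0.0.0/8 (H0) depth=8
  + 239.133.152.224/28 (H0) depth=28
  + 0.0.0.0/0 (H1) depth=0
  + 172.0.0.0/9 (H1) depth=9
  + 239.133.152.0/23 (H5) depth=23
  + 160.0.0.0/4 (H1) depth=4
  + 172.7.0.0/16 (H3) depth=16
  lookup 239.133.152.224: bits 1110111110000101100110001110 walk d0:H1→d1:-→d2:-→d3:-→d4:-→d5:-→d6:-→d7:-→d8:-→d9:-→d10:-→d11:-→d12:-→d13:-→d14:-→d15:-→d16:-→d17:-→d18:-→d19:-→d20:-→d21:-→d22:-→d23:H5→d24:H1→d25:-→d26:-→d27:-→d28:H0 -> H0
  + 172.0.0.0/11 (H4) depth=11
  - 0.0.0.0/0 clear@0
  + 239.128.0.0/12 (H3) depth=12
  lookup 172.0.0.98: bits 1010110000000 walk d0:-→d1:-→d2:-→d3:-→d4:H1→d5:-→d6:-→d7:-→d8:H0→d9:H1→d10:-→d11:H4→d12:-→d13:- -> H4
  + 239.133.0.0/16 (H3) depth=16
  lookup 239.133.152.225: bits 1110111110000101100110001110 walk d0:-→d1:-→d2:-→d3:-→d4:-→d5:-→d6:-→d7:-→d8:-→d9:-→d10:-→d11:-→d12:H3→d13:-→d14:-→d15:-→d16:H3→d17:-→d18:-→d19:-→d20:-→d21:-→d22:-→d23:H5→d24:H1→d25:-→d26:-→d27:-→d28:H0 -> H0
  + 224.0.0.0/4 (H5) depth=4
  + 172.7.8.0/22 (H1) depth=22
  + 239.133.152.224/27 (H3) depth=27
  + 239.133.152.0/22 (H6) depth=22
  + 172.7.0.0/16 (H2) depth=16
  + 239.128.0.0/10 (H7) depth=10
  - 172.0.0.0/8 clear@8
  + 0.0.0.0/0 (H7) depth=0

== LOOKUPS ==
["H7","H0","H0","H1","H1","H0","H4","H0"]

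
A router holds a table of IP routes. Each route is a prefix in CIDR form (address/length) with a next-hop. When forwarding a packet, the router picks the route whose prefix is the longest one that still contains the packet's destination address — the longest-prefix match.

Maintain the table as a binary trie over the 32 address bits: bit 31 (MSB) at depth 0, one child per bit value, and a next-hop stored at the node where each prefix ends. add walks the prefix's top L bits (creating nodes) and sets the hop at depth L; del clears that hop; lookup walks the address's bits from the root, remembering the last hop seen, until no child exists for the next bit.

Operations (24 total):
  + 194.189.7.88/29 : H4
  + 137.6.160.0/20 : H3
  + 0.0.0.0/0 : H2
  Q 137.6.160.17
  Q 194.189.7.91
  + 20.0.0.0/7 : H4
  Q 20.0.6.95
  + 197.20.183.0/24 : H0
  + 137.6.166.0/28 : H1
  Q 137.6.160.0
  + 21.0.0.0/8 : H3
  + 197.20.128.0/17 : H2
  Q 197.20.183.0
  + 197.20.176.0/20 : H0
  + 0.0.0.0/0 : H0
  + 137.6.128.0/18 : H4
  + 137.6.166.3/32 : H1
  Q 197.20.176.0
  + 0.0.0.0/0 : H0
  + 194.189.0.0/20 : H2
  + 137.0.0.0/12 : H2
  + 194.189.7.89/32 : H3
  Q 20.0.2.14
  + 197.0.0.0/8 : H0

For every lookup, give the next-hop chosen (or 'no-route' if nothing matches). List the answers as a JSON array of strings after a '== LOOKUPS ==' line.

Trace:
  add 194.189.7.88/29 -> H4 at depth 29
  add 137.6.160.0/20 -> H3 at depth 20
  add 0.0.0.0/0 -> H2 at depth 0
  ? 137.6.160.17  path d0:H2→d1:-→d2:-→d3:-→d4:-→d5:-→d6:-→d7:-→d8:-→d9:-→d10:-→d11:-→d12:-→d13:-→d14:-→d15:-→d16:-→d17:-→d18:-→d19:-→d20:H3  best=H3
  ? 194.189.7.91  path d0:H2→d1:-→d2:-→d3:-→d4:-→d5:-→d6:-→d7:-→d8:-→d9:-→d10:-→d11:-→d12:-→d13:-→d14:-→d15:-→d16:-→d17:-→d18:-→d19:-→d20:-→d21:-→d22:-→d23:-→d24:-→d25:-→d26:-→d27:-→d28:-→d29:H4  best=H4
  add 20.0.0.0/7 -> H4 at depth 7
  ? 20.0.6.95  path d0:H2→d1:-→d2:-→d3:-→d4:-→d5:-→d6:-→d7:H4  best=H4
  add 197.20.183.0/24 -> H0 at depth 24
  add 137.6.166.0/28 -> H1 at depth 28
  ? 137.6.160.0  path d0:H2→d1:-→d2:-→d3:-→d4:-→d5:-→d6:-→d7:-→d8:-→d9:-→d10:-→d11:-→d12:-→d13:-→d14:-→d15:-→d16:-→d17:-→d18:-→d19:-→d20:H3→d21:-  best=H3
  add 21.0.0.0/8 -> H3 at depth 8
  add 197.20.128.0/17 -> H2 at depth 17
  ? 197.20.183.0  path d0:H2→d1:-→d2:-→d3:-→d4:-→d5:-→d6:-→d7:-→d8:-→d9:-→d10:-→d11:-→d12:-→d13:-→d14:-→d15:-→d16:-→d17:H2→d18:-→d19:-→d20:-→d21:-→d22:-→d23:-→d24:H0  best=H0
  add 197.20.176.0/20 -> H0 at depth 20
  add 0.0.0.0/0 -> H0 at depth 0
  add 137.6.128.0/18 -> H4 at depth 18
  add 137.6.166.3/32 -> H1 at depth 32
  ? 197.20.176.0  path d0:H0→d1:-→d2:-→d3:-→d4:-→d5:-→d6:-→d7:-→d8:-→d9:-→d10:-→d11:-→d12:-→d13:-→d14:-→d15:-→d16:-→d17:H2→d18:-→d19:-→d20:H0→d21:-  best=H0
  add 0.0.0.0/0 -> H0 at depth 0
  add 194.189.0.0/20 -> H2 at depth 20
  add 137.0.0.0/12 -> H2 at depth 12
  add 194.189.7.89/32 -> H3 at depth 32
  ? 20.0.2.14  path d0:H0→d1:-→d2:-→d3:-→d4:-→d5:-→d6:-→d7:H4  best=H4
  add 197.0.0.0/8 -> H0 at depth 8

== LOOKUPS ==
["H3","H4","H4","H3","H0","H0","H4"]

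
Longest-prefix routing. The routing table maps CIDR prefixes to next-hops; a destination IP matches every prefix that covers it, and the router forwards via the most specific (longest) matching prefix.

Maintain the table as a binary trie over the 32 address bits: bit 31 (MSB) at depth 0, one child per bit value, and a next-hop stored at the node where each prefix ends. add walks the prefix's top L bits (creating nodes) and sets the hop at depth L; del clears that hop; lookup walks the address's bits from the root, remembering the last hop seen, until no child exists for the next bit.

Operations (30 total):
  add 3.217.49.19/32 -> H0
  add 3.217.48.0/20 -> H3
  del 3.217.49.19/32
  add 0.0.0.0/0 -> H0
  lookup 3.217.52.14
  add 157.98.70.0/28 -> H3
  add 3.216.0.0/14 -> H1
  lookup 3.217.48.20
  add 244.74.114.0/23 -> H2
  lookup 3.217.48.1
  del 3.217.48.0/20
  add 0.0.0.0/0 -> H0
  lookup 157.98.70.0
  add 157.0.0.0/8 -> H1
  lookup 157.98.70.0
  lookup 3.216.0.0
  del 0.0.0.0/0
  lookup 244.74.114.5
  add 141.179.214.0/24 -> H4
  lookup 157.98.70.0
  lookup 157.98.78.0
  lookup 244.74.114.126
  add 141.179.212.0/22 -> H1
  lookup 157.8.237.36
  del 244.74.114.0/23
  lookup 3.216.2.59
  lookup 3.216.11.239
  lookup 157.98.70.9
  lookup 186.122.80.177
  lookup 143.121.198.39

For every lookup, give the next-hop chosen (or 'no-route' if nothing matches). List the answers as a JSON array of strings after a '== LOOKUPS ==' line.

Apply in order:
  add 3.217.49.19/32 -> H0 at depth 32
  add 3.217.48.0/20 -> H3 at depth 20
  - 3.217.49.19/32 clear@32
  add 0.0.0.0/0 -> H0 at depth 0
  Q 3.217.52.14: descend 000000111101100100110 ; hops seen [H0,H3] ; pick H3
  add 157.98.70.0/28 -> H3 at depth 28
  add 3.216.0.0/14 -> H1 at depth 14
  Q 3.217.48.20: descend 00000011110110010011000 ; hops seen [H0,H1,H3] ; pick H3
  add 244.74.114.0/23 -> H2 at depth 23
  Q 3.217.48.1: descend 00000011110110010011000 ; hops seen [H0,H1,H3] ; pick H3
  - 3.217.48.0/20 clear@20
  add 0.0.0.0/0 -> H0 at depth 0
  Q 157.98.70.0: descend 1001110101100010010001100000 ; hops seen [H0,H3] ; pick H3
  add 157.0.0.0/8 -> H1 at depth 8
  Q 157.98.70.0: descend 1001110101100010010001100000 ; hops seen [H0,H1,H3] ; pick H3
  Q 3.216.0.0: descend 000000111101100 ; hops seen [H0,H1] ; pick H1
  - 0.0.0.0/0 clear@0
  Q 244.74.114.5: descend 11110100010010100111001 ; hops seen [H2] ; pick H2
  add 141.179.214.0/24 -> H4 at depth 24
  Q 157.98.70.0: descend 1001110101100010010001100000 ; hops seen [H1,H3] ; pick H3
  Q 157.98.78.0: descend 10011101011000100100 ; hops seen [H1] ; pick H1
  Q 244.74.114.126: descend 11110100010010100111001 ; hops seen [H2] ; pick H2
  add 141.179.212.0/22 -> H1 at depth 22
  Q 157.8.237.36: descend 100111010 ; hops seen [H1] ; pick H1
  - 244.74.114.0/23 clear@23
  Q 3.216.2.59: descend 000000111101100 ; hops seen [H1] ; pick H1
  Q 3.216.11.239: descend 000000111101100 ; hops seen [H1] ; pick H1
  Q 157.98.70.9: descend 1001110101100010010001100000 ; hops seen [H1,H3] ; pick H3
  Q 186.122.80.177: descend 10 ; hops seen [∅] ; pick no-route
  Q 143.121.198.39: descend 100011 ; hops seen [∅] ; pick no-route

== LOOKUPS ==
["H3","H3","H3","H3","H3","H1","H2","H3","H1","H2","H1","H1","H1","H3","no-route","no-route"]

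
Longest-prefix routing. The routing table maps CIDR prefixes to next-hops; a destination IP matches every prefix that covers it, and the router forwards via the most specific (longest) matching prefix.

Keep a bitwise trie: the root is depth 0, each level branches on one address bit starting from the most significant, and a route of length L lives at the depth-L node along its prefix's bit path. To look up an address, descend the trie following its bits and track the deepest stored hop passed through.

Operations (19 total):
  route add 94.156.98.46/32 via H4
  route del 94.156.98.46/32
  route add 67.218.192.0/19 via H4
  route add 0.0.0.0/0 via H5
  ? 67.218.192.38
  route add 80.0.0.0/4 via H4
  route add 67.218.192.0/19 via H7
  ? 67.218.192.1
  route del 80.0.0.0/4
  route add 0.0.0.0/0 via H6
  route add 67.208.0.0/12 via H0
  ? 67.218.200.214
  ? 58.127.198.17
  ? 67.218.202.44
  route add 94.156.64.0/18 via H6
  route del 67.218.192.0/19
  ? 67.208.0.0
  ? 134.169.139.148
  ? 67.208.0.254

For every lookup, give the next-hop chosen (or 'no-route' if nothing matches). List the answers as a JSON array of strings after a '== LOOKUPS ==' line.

Process each operation:
  add 94.156.98.46/32 -> H4 at depth 32
  del 94.156.98.46/32 (clear depth 32)
  add 67.218.192.0/19 -> H4 at depth 19
  add 0.0.0.0/0 -> H5 at depth 0
  ? 67.218.192.38  path d0:H5→d1:-→d2:-→d3:-→d4:-→d5:-→d6:-→d7:-→d8:-→d9:-→d10:-→d11:-→d12:-→d13:-→d14:-→d15:-→d16:-→d17:-→d18:-→d19:H4  best=H4
  add 80.0.0.0/4 -> H4 at depth 4
  add 67.218.192.0/19 -> H7 at depth 19
  ? 67.218.192.1  path d0:H5→d1:-→d2:-→d3:-→d4:-→d5:-→d6:-→d7:-→d8:-→d9:-→d10:-→d11:-→d12:-→d13:-→d14:-→d15:-→d16:-→d17:-→d18:-→d19:H7  best=H7
  del 80.0.0.0/4 (clear depth 4)
  add 0.0.0.0/0 -> H6 at depth 0
  add 67.208.0.0/12 -> H0 at depth 12
  ? 67.218.200.214  path d0:H6→d1:-→d2:-→d3:-→d4:-→d5:-→d6:-→d7:-→d8:-→d9:-→d10:-→d11:-→d12:H0→d13:-→d14:-→d15:-→d16:-→d17:-→d18:-→d19:H7  best=H7
  ? 58.127.198.17  path d0:H6→d1:-  best=H6
  ? 67.218.202.44  path d0:H6→d1:-→d2:-→d3:-→d4:-→d5:-→d6:-→d7:-→d8:-→d9:-→d10:-→d11:-→d12:H0→d13:-→d14:-→d15:-→d16:-→d17:-→d18:-→d19:H7  best=H7
  add 94.156.64.0/18 -> H6 at depth 18
  del 67.218.192.0/19 (clear depth 19)
  ? 67.208.0.0  path d0:H6→d1:-→d2:-→d3:-→d4:-→d5:-→d6:-→d7:-→d8:-→d9:-→d10:-→d11:-→d12:H0  best=H0
  ? 134.169.139.148  path d0:H6  best=H6
  ? 67.208.0.254  path d0:H6→d1:-→d2:-→d3:-→d4:-→d5:-→d6:-→d7:-→d8:-→d9:-→d10:-→d11:-→d12:H0  best=H0

== LOOKUPS ==
["H4","H7","H7","H6","H7","H0","H6","H0"]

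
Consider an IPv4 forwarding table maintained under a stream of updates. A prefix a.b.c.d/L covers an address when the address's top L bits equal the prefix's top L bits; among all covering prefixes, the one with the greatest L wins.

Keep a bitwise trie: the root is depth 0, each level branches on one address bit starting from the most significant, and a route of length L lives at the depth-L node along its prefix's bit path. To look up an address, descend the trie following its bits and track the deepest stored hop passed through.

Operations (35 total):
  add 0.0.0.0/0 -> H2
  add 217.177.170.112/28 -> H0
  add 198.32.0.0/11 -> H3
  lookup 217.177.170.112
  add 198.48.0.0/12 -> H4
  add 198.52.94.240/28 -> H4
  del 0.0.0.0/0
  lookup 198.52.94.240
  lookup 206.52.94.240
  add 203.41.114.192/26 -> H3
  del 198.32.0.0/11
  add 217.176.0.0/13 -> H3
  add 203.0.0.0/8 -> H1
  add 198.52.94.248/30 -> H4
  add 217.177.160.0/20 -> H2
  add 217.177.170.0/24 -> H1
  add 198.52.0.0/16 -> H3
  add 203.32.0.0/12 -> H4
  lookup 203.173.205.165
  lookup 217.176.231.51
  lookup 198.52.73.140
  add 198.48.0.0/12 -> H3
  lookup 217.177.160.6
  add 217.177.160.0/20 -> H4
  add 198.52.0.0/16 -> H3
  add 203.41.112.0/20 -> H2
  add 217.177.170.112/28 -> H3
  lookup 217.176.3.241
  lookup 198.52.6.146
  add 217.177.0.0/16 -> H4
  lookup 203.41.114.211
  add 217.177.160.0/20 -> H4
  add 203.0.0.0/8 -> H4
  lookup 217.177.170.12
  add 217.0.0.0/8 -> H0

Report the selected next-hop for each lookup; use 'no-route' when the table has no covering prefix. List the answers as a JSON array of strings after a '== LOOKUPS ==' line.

Trace:
  add 0.0.0.0/0 -> H2 at depth 0
  add 217.177.170.112/28 -> H0 at depth 28
  add 198.32.0.0/11 -> H3 at depth 11
  ? 217.177.170.112  path d0:H2→d1:-→d2:-→d3:-→d4:-→d5:-→d6:-→d7:-→d8:-→d9:-→d10:-→d11:-→d12:-→d13:-→d14:-→d15:-→d16:-→d17:-→d18:-→d19:-→d20:-→d21:-→d22:-→d23:-→d24:-→d25:-→d26:-→d27:-→d28:H0  best=H0
  add 198.48.0.0/12 -> H4 at depth 12
  add 198.52.94.240/28 -> H4 at depth 28
  del 0.0.0.0/0 (clear depth 0)
  ? 198.52.94.240  path d0:-→d1:-→d2:-→d3:-→d4:-→d5:-→d6:-→d7:-→d8:-→d9:-→d10:-→d11:H3→d12:H4→d13:-→d14:-→d15:-→d16:-→d17:-→d18:-→d19:-→d20:-→d21:-→d22:-→d23:-→d24:-→d25:-→d26:-→d27:-→d28:H4  best=H4
  ? 206.52.94.240  path d0:-→d1:-→d2:-→d3:-→d4:-  best=no-route
  add 203.41.114.192/26 -> H3 at depth 26
  del 198.32.0.0/11 (clear depth 11)
  add 217.176.0.0/13 -> H3 at depth 13
  add 203.0.0.0/8 -> H1 at depth 8
  add 198.52.94.248/30 -> H4 at depth 30
  add 217.177.160.0/20 -> H2 at depth 20
  add 217.177.170.0/24 -> H1 at depth 24
  add 198.52.0.0/16 -> H3 at depth 16
  add 203.32.0.0/12 -> H4 at depth 12
  ? 203.173.205.165  path d0:-→d1:-→d2:-→d3:-→d4:-→d5:-→d6:-→d7:-→d8:H1  best=H1
  ? 217.176.231.51  path d0:-→d1:-→d2:-→d3:-→d4:-→d5:-→d6:-→d7:-→d8:-→d9:-→d10:-→d11:-→d12:-→d13:H3→d14:-→d15:-  best=H3
  ? 198.52.73.140  path d0:-→d1:-→d2:-→d3:-→d4:-→d5:-→d6:-→d7:-→d8:-→d9:-→d10:-→d11:-→d12:H4→d13:-→d14:-→d15:-→d16:H3→d17:-→d18:-→d19:-  best=H3
  add 198.48.0.0/12 -> H3 at depth 12
  ? 217.177.160.6  path d0:-→d1:-→d2:-→d3:-→d4:-→d5:-→d6:-→d7:-→d8:-→d9:-→d10:-→d11:-→d12:-→d13:H3→d14:-→d15:-→d16:-→d17:-→d18:-→d19:-→d20:H2  best=H2
  add 217.177.160.0/20 -> H4 at depth 20
  add 198.52.0.0/16 -> H3 at depth 16
  add 203.41.112.0/20 -> H2 at depth 20
  add 217.177.170.112/28 -> H3 at depth 28
  ? 217.176.3.241  path d0:-→d1:-→d2:-→d3:-→d4:-→d5:-→d6:-→d7:-→d8:-→d9:-→d10:-→d11:-→d12:-→d13:H3→d14:-→d15:-  best=H3
  ? 198.52.6.146  path d0:-→d1:-→d2:-→d3:-→d4:-→d5:-→d6:-→d7:-→d8:-→d9:-→d10:-→d11:-→d12:H3→d13:-→d14:-→d15:-→d16:H3→d17:-  best=H3
  add 217.177.0.0/16 -> H4 at depth 16
  ? 203.41.114.211  path d0:-→d1:-→d2:-→d3:-→d4:-→d5:-→d6:-→d7:-→d8:H1→d9:-→d10:-→d11:-→d12:H4→d13:-→d14:-→d15:-→d16:-→d17:-→d18:-→d19:-→d20:H2→d21:-→d22:-→d23:-→d24:-→d25:-→d26:H3  best=H3
  add 217.177.160.0/20 -> H4 at depth 20
  add 203.0.0.0/8 -> H4 at depth 8
  ? 217.177.170.12  path d0:-→d1:-→d2:-→d3:-→d4:-→d5:-→d6:-→d7:-→d8:-→d9:-→d10:-→d11:-→d12:-→d13:H3→d14:-→d15:-→d16:H4→d17:-→d18:-→d19:-→d20:H4→d21:-→d22:-→d23:-→d24:H1→d25:-  best=H1
  add 217.0.0.0/8 -> H0 at depth 8

== LOOKUPS ==
["H0","H4","no-route","H1","H3","H3","H2","H3","H3","H3","H1"]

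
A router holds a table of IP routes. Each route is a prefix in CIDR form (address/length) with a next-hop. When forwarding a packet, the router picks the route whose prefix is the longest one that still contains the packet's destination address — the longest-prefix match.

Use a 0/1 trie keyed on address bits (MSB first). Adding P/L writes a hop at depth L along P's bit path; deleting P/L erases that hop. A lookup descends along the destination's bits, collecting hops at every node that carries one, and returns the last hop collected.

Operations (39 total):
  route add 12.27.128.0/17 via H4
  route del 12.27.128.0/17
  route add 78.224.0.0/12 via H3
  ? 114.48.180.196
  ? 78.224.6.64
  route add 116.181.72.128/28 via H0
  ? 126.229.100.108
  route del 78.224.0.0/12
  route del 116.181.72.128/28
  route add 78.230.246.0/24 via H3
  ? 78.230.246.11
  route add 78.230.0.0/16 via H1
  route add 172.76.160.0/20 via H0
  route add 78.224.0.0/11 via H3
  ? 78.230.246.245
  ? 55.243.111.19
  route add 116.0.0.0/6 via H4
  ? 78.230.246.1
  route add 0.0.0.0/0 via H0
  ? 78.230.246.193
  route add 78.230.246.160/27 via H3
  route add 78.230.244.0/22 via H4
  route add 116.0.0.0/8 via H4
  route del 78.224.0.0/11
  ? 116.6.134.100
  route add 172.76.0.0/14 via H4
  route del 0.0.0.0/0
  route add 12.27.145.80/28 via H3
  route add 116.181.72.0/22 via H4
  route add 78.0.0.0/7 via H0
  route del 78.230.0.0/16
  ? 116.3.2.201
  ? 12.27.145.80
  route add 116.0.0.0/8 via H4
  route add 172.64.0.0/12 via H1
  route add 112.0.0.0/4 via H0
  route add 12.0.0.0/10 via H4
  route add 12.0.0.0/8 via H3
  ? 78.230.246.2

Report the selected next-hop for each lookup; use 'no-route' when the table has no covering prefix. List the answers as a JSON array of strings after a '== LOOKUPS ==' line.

Process each operation:
  + 12.27.128.0/17 (H4) depth=17
  - 12.27.128.0/17 clear@17
  + 78.224.0.0/12 (H3) depth=12
  ? 114.48.180.196  path d0:-→d1:-→d2:-  best=no-route
  ? 78.224.6.64  path d0:-→d1:-→d2:-→d3:-→d4:-→d5:-→d6:-→d7:-→d8:-→d9:-→d10:-→d11:-→d12:H3  best=H3
  + 116.181.72.128/28 (H0) depth=28
  ? 126.229.100.108  path d0:-→d1:-→d2:-→d3:-→d4:-  best=no-route
  - 78.224.0.0/12 clear@12
  - 116.181.72.128/28 clear@28
  + 78.230.246.0/24 (H3) depth=24
  ? 78.230.246.11  path d0:-→d1:-→d2:-→d3:-→d4:-→d5:-→d6:-→d7:-→d8:-→d9:-→d10:-→d11:-→d12:-→d13:-→d14:-→d15:-→d16:-→d17:-→d18:-→d19:-→d20:-→d21:-→d22:-→d23:-→d24:H3  best=H3
  + 78.230.0.0/16 (H1) depth=16
  + 172.76.160.0/20 (H0) depth=20
  + 78.224.0.0/11 (H3) depth=11
  ? 78.230.246.245  path d0:-→d1:-→d2:-→d3:-→d4:-→d5:-→d6:-→d7:-→d8:-→d9:-→d10:-→d11:H3→d12:-→d13:-→d14:-→d15:-→d16:H1→d17:-→d18:-→d19:-→d20:-→d21:-→d22:-→d23:-→d24:H3  best=H3
  ? 55.243.111.19  path d0:-→d1:-→d2:-  best=no-route
  + 116.0.0.0/6 (H4) depth=6
  ? 78.230.246.1  path d0:-→d1:-→d2:-→d3:-→d4:-→d5:-→d6:-→d7:-→d8:-→d9:-→d10:-→d11:H3→d12:-→d13:-→d14:-→d15:-→d16:H1→d17:-→d18:-→d19:-→d20:-→d21:-→d22:-→d23:-→d24:H3  best=H3
  + 0.0.0.0/0 (H0) depth=0
  ? 78.230.246.193  path d0:H0→d1:-→d2:-→d3:-→d4:-→d5:-→d6:-→d7:-→d8:-→d9:-→d10:-→d11:H3→d12:-→d13:-→d14:-→d15:-→d16:H1→d17:-→d18:-→d19:-→d20:-→d21:-→d22:-→d23:-→d24:H3  best=H3
  + 78.230.246.160/27 (H3) depth=27
  + 78.230.244.0/22 (H4) depth=22
  + 116.0.0.0/8 (H4) depth=8
  - 78.224.0.0/11 clear@11
  ? 116.6.134.100  path d0:H0→d1:-→d2:-→d3:-→d4:-→d5:-→d6:H4→d7:-→d8:H4  best=H4
  + 172.76.0.0/14 (H4) depth=14
  - 0.0.0.0/0 clear@0
  + 12.27.145.80/28 (H3) depth=28
  + 116.181.72.0/22 (H4) depth=22
  + 78.0.0.0/7 (H0) depth=7
  - 78.230.0.0/16 clear@16
  ? 116.3.2.201  path d0:-→d1:-→d2:-→d3:-→d4:-→d5:-→d6:H4→d7:-→d8:H4  best=H4
  ? 12.27.145.80  path d0:-→d1:-→d2:-→d3:-→d4:-→d5:-→d6:-→d7:-→d8:-→d9:-→d10:-→d11:-→d12:-→d13:-→d14:-→d15:-→d16:-→d17:-→d18:-→d19:-→d20:-→d21:-→d22:-→d23:-→d24:-→d25:-→d26:-→d27:-→d28:H3  best=H3
  + 116.0.0.0/8 (H4) depth=8
  + 172.64.0.0/12 (H1) depth=12
  + 112.0.0.0/4 (H0) depth=4
  + 12.0.0.0/10 (H4) depth=10
  + 12.0.0.0/8 (H3) depth=8
  ? 78.230.246.2  path d0:-→d1:-→d2:-→d3:-→d4:-→d5:-→d6:-→d7:H0→d8:-→d9:-→d10:-→d11:-→d12:-→d13:-→d14:-→d15:-→d16:-→d17:-→d18:-→d19:-→d20:-→d21:-→d22:H4→d23:-→d24:H3  best=H3

== LOOKUPS ==
["no-route","H3","no-route","H3","H3","no-route","H3","H3","H4","H4","H3","H3"]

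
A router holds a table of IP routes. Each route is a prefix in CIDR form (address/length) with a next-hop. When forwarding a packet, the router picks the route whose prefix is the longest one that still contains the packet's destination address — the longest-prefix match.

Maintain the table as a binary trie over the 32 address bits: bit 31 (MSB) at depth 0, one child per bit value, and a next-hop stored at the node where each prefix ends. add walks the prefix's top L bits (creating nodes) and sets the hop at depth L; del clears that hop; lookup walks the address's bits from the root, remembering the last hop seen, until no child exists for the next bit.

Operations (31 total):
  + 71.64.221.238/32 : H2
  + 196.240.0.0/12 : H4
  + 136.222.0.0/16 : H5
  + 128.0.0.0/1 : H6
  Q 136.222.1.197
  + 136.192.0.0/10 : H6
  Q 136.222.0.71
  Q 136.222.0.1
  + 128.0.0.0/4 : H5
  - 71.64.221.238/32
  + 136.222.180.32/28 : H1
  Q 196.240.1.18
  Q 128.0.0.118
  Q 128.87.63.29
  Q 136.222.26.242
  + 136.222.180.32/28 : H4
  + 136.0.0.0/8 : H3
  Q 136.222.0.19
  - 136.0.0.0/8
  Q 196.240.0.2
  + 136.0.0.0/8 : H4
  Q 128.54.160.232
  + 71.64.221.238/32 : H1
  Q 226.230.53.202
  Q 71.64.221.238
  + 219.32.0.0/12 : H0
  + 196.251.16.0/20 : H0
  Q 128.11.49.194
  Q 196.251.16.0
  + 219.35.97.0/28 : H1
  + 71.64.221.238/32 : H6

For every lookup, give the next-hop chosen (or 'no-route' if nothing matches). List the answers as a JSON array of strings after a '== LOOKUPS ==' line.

Apply in order:
  + 71.64.221.238/32 (H2) depth=32
  + 196.240.0.0/12 (H4) depth=12
  + 136.222.0.0/16 (H5) depth=16
  + 128.0.0.0/1 (H6) depth=1
  Q 136.222.1.197: descend 1000100011011110 ; hops seen [H6,H5] ; pick H5
  + 136.192.0.0/10 (H6) depth=10
  Q 136.222.0.71: descend 1000100011011110 ; hops seen [H6,H6,H5] ; pick H5
  Q 136.222.0.1: descend 1000100011011110 ; hops seen [H6,H6,H5] ; pick H5
  + 128.0.0.0/4 (H5) depth=4
  - 71.64.221.238/32 clear@32
  + 136.222.180.32/28 (H1) depth=28
  Q 196.240.1.18: descend 110001001111 ; hops seen [H6,H4] ; pick H4
  Q 128.0.0.118: descend 1000 ; hops seen [H6,H5] ; pick H5
  Q 128.87.63.29: descend 1000 ; hops seen [H6,H5] ; pick H5
  Q 136.222.26.242: descend 1000100011011110 ; hops seen [H6,H5,H6,H5] ; pick H5
  + 136.222.180.32/28 (H4) depth=28
  + 136.0.0.0/8 (H3) depth=8
  Q 136.222.0.19: descend 1000100011011110 ; hops seen [H6,H5,H3,H6,H5] ; pick H5
  - 136.0.0.0/8 clear@8
  Q 196.240.0.2: descend 110001001111 ; hops seen [H6,H4] ; pick H4
  + 136.0.0.0/8 (H4) depth=8
  Q 128.54.160.232: descend 1000 ; hops seen [H6,H5] ; pick H5
  + 71.64.221.238/32 (H1) depth=32
  Q 226.230.53.202: descend 11 ; hops seen [H6] ; pick H6
  Q 71.64.221.238: descend 01000111010000001101110111101110 ; hops seen [H1] ; pick H1
  + 219.32.0.0/12 (H0) depth=12
  + 196.251.16.0/20 (H0) depth=20
  Q 128.11.49.194: descend 1000 ; hops seen [H6,H5] ; pick H5
  Q 196.251.16.0: descend 11000100111110110001 ; hops seen [H6,H4,H0] ; pick H0
  + 219.35.97.0/28 (H1) depth=28
  + 71.64.221.238/32 (H6) depth=32

== LOOKUPS ==
["H5","H5","H5","H4","H5","H5","H5","H5","H4","H5","H6","H1","H5","H0"]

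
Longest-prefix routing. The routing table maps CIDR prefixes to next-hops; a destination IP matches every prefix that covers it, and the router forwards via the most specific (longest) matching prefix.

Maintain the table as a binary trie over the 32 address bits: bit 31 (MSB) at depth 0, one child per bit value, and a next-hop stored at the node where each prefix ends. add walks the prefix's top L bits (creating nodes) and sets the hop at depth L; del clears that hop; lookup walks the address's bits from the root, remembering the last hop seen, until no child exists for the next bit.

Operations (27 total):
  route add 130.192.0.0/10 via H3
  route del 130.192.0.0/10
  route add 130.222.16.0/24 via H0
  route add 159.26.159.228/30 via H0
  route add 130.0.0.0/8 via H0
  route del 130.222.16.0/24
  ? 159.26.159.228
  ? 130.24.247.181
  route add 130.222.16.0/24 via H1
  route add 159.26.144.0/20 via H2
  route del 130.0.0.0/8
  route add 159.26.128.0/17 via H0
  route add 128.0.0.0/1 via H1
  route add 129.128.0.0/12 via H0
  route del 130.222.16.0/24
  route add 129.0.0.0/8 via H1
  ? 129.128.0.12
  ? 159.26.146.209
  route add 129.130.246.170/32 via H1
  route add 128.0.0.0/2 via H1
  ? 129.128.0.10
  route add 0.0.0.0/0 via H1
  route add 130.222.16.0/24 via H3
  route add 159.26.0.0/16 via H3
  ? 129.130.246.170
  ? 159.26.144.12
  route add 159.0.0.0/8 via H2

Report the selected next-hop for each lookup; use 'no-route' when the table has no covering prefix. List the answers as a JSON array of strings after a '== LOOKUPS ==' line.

Trace:
  add 130.192.0.0/10 -> H3 at depth 10
  del 130.192.0.0/10 (clear depth 10)
  add 130.222.16.0/24 -> H0 at depth 24
  add 159.26.159.228/30 -> H0 at depth 30
  add 130.0.0.0/8 -> H0 at depth 8
  del 130.222.16.0/24 (clear depth 24)
  Q 159.26.159.228: descend 100111110001101010011111111001 ; hops seen [H0] ; pick H0
  Q 130.24.247.181: descend 10000010 ; hops seen [H0] ; pick H0
  add 130.222.16.0/24 -> H1 at depth 24
  add 159.26.144.0/20 -> H2 at depth 20
  del 130.0.0.0/8 (clear depth 8)
  add 159.26.128.0/17 -> H0 at depth 17
  add 128.0.0.0/1 -> H1 at depth 1
  add 129.128.0.0/12 -> H0 at depth 12
  del 130.222.16.0/24 (clear depth 24)
  add 129.0.0.0/8 -> H1 at depth 8
  Q 129.128.0.12: descend 100000011000 ; hops seen [H1,H1,H0] ; pick H0
  Q 159.26.146.209: descend 10011111000110101001 ; hops seen [H1,H0,H2] ; pick H2
  add 129.130.246.170/32 -> H1 at depth 32
  add 128.0.0.0/2 -> H1 at depth 2
  Q 129.128.0.10: descend 10000001100000 ; hops seen [H1,H1,H1,H0] ; pick H0
  add 0.0.0.0/0 -> H1 at depth 0
  add 130.222.16.0/24 -> H3 at depth 24
  add 159.26.0.0/16 -> H3 at depth 16
  Q 129.130.246.170: descend 10000001100000101111011010101010 ; hops seen [H1,H1,H1,H1,H0,H1] ; pick H1
  Q 159.26.144.12: descend 10011111000110101001 ; hops seen [H1,H1,H1,H3,H0,H2] ; pick H2
  add 159.0.0.0/8 -> H2 at depth 8

== LOOKUPS ==
["H0","H0","H0","H2","H0","H1","H2"]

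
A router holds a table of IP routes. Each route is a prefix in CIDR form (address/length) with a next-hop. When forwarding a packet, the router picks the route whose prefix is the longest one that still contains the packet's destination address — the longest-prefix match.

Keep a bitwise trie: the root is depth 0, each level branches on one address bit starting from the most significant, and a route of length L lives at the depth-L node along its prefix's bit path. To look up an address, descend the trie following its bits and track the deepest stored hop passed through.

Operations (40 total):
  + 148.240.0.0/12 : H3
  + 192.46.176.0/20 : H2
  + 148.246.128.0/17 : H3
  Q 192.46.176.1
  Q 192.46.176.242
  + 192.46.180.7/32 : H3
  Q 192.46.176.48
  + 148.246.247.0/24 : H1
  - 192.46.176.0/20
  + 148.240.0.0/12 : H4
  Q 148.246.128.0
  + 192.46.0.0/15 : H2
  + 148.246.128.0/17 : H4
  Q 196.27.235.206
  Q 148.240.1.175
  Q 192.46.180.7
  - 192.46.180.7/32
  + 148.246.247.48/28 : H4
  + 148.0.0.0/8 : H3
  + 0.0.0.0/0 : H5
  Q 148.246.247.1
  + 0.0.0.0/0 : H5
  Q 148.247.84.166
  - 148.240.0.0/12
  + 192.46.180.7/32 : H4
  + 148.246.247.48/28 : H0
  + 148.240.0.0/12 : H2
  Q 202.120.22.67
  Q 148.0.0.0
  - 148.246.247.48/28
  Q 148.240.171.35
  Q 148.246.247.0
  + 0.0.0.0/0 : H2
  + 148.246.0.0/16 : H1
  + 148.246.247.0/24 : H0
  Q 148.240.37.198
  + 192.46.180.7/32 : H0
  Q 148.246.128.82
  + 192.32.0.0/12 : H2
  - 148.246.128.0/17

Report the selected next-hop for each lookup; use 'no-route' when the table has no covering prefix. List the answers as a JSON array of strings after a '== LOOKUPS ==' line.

Trace:
  add 148.240.0.0/12 -> H3 at depth 12
  add 192.46.176.0/20 -> H2 at depth 20
  add 148.246.128.0/17 -> H3 at depth 17
  Q 192.46.176.1: descend 11000000001011101011 ; hops seen [H2] ; pick H2
  Q 192.46.176.242: descend 11000000001011101011 ; hops seen [H2] ; pick H2
  add 192.46.180.7/32 -> H3 at depth 32
  Q 192.46.176.48: descend 110000000010111010110 ; hops seen [H2] ; pick H2
  add 148.246.247.0/24 -> H1 at depth 24
  del 192.46.176.0/20 (clear depth 20)
  add 148.240.0.0/12 -> H4 at depth 12
  Q 148.246.128.0: descend 10010100111101101 ; hops seen [H4,H3] ; pick H3
  add 192.46.0.0/15 -> H2 at depth 15
  add 148.246.128.0/17 -> H4 at depth 17
  Q 196.27.235.206: descend 11000 ; hops seen [∅] ; pick no-route
  Q 148.240.1.175: descend 1001010011110 ; hops seen [H4] ; pick H4
  Q 192.46.180.7: descend 11000000001011101011010000000111 ; hops seen [H2,H3] ; pick H3
  del 192.46.180.7/32 (clear depth 32)
  add 148.246.247.48/28 -> H4 at depth 28
  add 148.0.0.0/8 -> H3 at depth 8
  add 0.0.0.0/0 -> H5 at depth 0
  Q 148.246.247.1: descend 10010100111101101111011100 ; hops seen [H5,H3,H4,H4,H1] ; pick H1
  add 0.0.0.0/0 -> H5 at depth 0
  Q 148.247.84.166: descend 100101001111011 ; hops seen [H5,H3,H4] ; pick H4
  del 148.240.0.0/12 (clear depth 12)
  add 192.46.180.7/32 -> H4 at depth 32
  add 148.246.247.48/28 -> H0 at depth 28
  add 148.240.0.0/12 -> H2 at depth 12
  Q 202.120.22.67: descend 1100 ; hops seen [H5] ; pick H5
  Q 148.0.0.0: descend 10010100 ; hops seen [H5,H3] ; pick H3
  del 148.246.247.48/28 (clear depth 28)
  Q 148.240.171.35: descend 1001010011110 ; hops seen [H5,H3,H2] ; pick H2
  Q 148.246.247.0: descend 10010100111101101111011100 ; hops seen [H5,H3,H2,H4,H1] ; pick H1
  add 0.0.0.0/0 -> H2 at depth 0
  add 148.246.0.0/16 -> H1 at depth 16
  add 148.246.247.0/24 -> H0 at depth 24
  Q 148.240.37.198: descend 1001010011110 ; hops seen [H2,H3,H2] ; pick H2
  add 192.46.180.7/32 -> H0 at depth 32
  Q 148.246.128.82: descend 10010100111101101 ; hops seen [H2,H3,H2,H1,H4] ; pick H4
  add 192.32.0.0/12 -> H2 at depth 12
  del 148.246.128.0/17 (clear depth 17)

== LOOKUPS ==
["H2","H2","H2","H3","no-route","H4","H3","H1","H4","H5","H3","H2","H1","H2","H4"]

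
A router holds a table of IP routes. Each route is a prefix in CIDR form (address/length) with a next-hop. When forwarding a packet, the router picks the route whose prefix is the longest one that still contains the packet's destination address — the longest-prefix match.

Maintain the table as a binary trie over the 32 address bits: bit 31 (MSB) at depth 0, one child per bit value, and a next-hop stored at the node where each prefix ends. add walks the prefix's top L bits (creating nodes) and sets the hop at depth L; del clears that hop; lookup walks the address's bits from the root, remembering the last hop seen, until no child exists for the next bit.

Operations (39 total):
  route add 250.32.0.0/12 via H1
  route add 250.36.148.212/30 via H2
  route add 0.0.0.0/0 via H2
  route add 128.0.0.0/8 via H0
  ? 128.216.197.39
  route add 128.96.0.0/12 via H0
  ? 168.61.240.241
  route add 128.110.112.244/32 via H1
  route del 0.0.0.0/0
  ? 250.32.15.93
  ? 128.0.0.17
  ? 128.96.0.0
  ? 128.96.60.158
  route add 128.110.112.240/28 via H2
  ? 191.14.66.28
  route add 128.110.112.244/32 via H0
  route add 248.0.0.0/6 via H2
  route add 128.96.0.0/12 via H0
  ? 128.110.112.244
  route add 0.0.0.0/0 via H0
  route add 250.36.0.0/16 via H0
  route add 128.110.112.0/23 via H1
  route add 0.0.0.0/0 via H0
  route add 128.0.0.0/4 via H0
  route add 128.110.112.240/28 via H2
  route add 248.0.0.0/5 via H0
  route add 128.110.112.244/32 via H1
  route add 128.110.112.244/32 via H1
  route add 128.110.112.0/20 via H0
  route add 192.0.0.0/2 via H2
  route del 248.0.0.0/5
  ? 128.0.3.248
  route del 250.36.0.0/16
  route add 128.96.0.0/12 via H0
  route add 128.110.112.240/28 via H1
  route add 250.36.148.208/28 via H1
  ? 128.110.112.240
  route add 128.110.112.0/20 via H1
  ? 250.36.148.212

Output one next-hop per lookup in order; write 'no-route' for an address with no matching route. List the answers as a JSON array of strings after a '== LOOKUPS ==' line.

Process each operation:
  add 250.32.0.0/12 -> H1 at depth 12
  add 250.36.148.212/30 -> H2 at depth 30
  add 0.0.0.0/0 -> H2 at depth 0
  add 128.0.0.0/8 -> H0 at depth 8
  ? 128.216.197.39  path d0:H2→d1:-→d2:-→d3:-→d4:-→d5:-→d6:-→d7:-→d8:H0  best=H0
  add 128.96.0.0/12 -> H0 at depth 12
  ? 168.61.240.241  path d0:H2→d1:-→d2:-  best=H2
  add 128.110.112.244/32 -> H1 at depth 32
  - 0.0.0.0/0 clear@0
  ? 250.32.15.93  path d0:-→d1:-→d2:-→d3:-→d4:-→d5:-→d6:-→d7:-→d8:-→d9:-→d10:-→d11:-→d12:H1→d13:-  best=H1
  ? 128.0.0.17  path d0:-→d1:-→d2:-→d3:-→d4:-→d5:-→d6:-→d7:-→d8:H0→d9:-  best=H0
  ? 128.96.0.0  path d0:-→d1:-→d2:-→d3:-→d4:-→d5:-→d6:-→d7:-→d8:H0→d9:-→d10:-→d11:-→d12:H0  best=H0
  ? 128.96.60.158  path d0:-→d1:-→d2:-→d3:-→d4:-→d5:-→d6:-→d7:-→d8:H0→d9:-→d10:-→d11:-→d12:H0  best=H0
  add 128.110.112.240/28 -> H2 at depth 28
  ? 191.14.66.28  path d0:-→d1:-→d2:-  best=no-route
  add 128.110.112.244/32 -> H0 at depth 32
  add 248.0.0.0/6 -> H2 at depth 6
  add 128.96.0.0/12 -> H0 at depth 12
  ? 128.110.112.244  path d0:-→d1:-→d2:-→d3:-→d4:-→d5:-→d6:-→d7:-→d8:H0→d9:-→d10:-→d11:-→d12:H0→d13:-→d14:-→d15:-→d16:-→d17:-→d18:-→d19:-→d20:-→d21:-→d22:-→d23:-→d24:-→d25:-→d26:-→d27:-→d28:H2→d29:-→d30:-→d31:-→d32:H0  best=H0
  add 0.0.0.0/0 -> H0 at depth 0
  add 250.36.0.0/16 -> H0 at depth 16
  add 128.110.112.0/23 -> H1 at depth 23
  add 0.0.0.0/0 -> H0 at depth 0
  add 128.0.0.0/4 -> H0 at depth 4
  add 128.110.112.240/28 -> H2 at depth 28
  add 248.0.0.0/5 -> H0 at depth 5
  add 128.110.112.244/32 -> H1 at depth 32
  add 128.110.112.244/32 -> H1 at depth 32
  add 128.110.112.0/20 -> H0 at depth 20
  add 192.0.0.0/2 -> H2 at depth 2
  - 248.0.0.0/5 clear@5
  ? 128.0.3.248  path d0:H0→d1:-→d2:-→d3:-→d4:H0→d5:-→d6:-→d7:-→d8:H0→d9:-  best=H0
  - 250.36.0.0/16 clear@16
  add 128.96.0.0/12 -> H0 at depth 12
  add 128.110.112.240/28 -> H1 at depth 28
  add 250.36.148.208/28 -> H1 at depth 28
  ? 128.110.112.240  path d0:H0→d1:-→d2:-→d3:-→d4:H0→d5:-→d6:-→d7:-→d8:H0→d9:-→d10:-→d11:-→d12:H0→d13:-→d14:-→d15:-→d16:-→d17:-→d18:-→d19:-→d20:H0→d21:-→d22:-→d23:H1→d24:-→d25:-→d26:-→d27:-→d28:H1→d29:-  best=H1
  add 128.110.112.0/20 -> H1 at depth 20
  ? 250.36.148.212  path d0:H0→d1:-→d2:H2→d3:-→d4:-→d5:-→d6:H2→d7:-→d8:-→d9:-→d10:-→d11:-→d12:H1→d13:-→d14:-→d15:-→d16:-→d17:-→d18:-→d19:-→d20:-→d21:-→d22:-→d23:-→d24:-→d25:-→d26:-→d27:-→d28:H1→d29:-→d30:H2  best=H2

== LOOKUPS ==
["H0","H2","H1","H0","H0","H0","no-route","H0","H0","H1","H2"]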